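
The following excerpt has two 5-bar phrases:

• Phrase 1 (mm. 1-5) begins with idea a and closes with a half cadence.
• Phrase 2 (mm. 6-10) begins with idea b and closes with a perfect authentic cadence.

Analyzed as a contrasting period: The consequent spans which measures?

measures 6–10

The antecedent is the phrase ending with the weaker cadence (half cadence, phrase 1) and the consequent the one ending more conclusively (perfect authentic cadence, phrase 2); the consequent is mm. 6-10.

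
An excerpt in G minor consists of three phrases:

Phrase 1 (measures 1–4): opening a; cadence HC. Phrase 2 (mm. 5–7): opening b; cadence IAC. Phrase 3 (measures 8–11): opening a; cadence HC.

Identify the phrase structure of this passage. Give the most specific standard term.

phrase group

The final phrase closes with a half cadence, which is not stronger than the preceding imperfect authentic cadence; the 3 phrases lack an overall antecedent–consequent design and so form a phrase group.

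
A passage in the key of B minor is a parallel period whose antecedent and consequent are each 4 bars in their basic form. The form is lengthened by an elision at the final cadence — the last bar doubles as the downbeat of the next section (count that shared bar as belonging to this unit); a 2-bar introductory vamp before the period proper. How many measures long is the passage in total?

Basic parallel period: 4 + 4 = 8 bars.
8 (basic form) + 2 (introduction) = 10.
The elision shares a bar with the next section but does not change this unit's count.

10 measures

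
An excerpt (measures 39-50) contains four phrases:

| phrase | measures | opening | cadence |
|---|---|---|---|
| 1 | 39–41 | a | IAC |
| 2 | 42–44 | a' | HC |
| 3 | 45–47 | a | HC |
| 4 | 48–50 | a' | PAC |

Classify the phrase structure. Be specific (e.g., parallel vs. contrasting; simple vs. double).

Four phrases in two halves: the first half (measures 39–44) ends with a half cadence, the second (mm. 45–50) with a perfect authentic cadence — a large antecedent–consequent pair, i.e. a double period.
Phrase 3 begins with the same material as phrase 1, making it parallel.

parallel double period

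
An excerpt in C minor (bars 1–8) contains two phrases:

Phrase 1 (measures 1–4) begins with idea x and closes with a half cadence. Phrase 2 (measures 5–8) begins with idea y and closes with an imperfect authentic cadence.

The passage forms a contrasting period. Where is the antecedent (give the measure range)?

The antecedent is the phrase ending with the weaker cadence (half cadence, phrase 1) and the consequent the one ending more conclusively (imperfect authentic cadence, phrase 2); the antecedent is bars 1–4.

measures 1–4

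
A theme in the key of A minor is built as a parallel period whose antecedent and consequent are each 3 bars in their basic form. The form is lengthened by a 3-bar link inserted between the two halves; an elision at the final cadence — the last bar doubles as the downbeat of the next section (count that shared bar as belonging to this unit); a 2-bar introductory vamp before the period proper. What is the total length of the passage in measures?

Basic parallel period: 3 + 3 = 6 bars.
6 (basic form) + 3 (link) + 2 (introduction) = 11.
The elision shares a bar with the next section but does not change this unit's count.

11 measures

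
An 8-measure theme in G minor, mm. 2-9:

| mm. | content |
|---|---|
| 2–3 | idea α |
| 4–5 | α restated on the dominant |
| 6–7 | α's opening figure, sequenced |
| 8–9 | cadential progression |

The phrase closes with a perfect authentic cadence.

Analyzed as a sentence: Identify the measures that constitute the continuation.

After the presentation (mm. 2–5), the continuation covers the fragmentation through the cadence: bars 6-9.

measures 6–9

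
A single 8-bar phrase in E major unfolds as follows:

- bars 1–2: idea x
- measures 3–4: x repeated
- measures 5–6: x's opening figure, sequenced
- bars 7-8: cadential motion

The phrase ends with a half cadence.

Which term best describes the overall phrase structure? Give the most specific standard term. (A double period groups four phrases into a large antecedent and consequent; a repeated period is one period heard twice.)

Basic idea (mm. 1–2) + its repetition (bars 3-4) form the presentation; fragmentation and cadence (mm. 5–8) form the continuation — the 8-bar whole is a sentence.

sentence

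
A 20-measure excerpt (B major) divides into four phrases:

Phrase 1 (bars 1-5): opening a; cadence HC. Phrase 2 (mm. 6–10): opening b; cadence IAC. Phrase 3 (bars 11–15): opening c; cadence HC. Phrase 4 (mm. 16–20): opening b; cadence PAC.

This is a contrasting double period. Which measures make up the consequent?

In a double period the first pair of phrases (ending imperfect authentic cadence) is the large antecedent and the second pair (ending perfect authentic cadence) is the large consequent; the consequent is measures 11–20.

measures 11–20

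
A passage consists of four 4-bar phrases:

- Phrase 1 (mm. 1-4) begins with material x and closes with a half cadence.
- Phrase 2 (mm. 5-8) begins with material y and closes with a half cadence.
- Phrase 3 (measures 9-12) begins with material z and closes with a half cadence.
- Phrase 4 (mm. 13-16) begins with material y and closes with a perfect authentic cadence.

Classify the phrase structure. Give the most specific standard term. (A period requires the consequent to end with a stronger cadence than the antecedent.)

contrasting double period

Four phrases in two halves: the first half (mm. 1-8) ends with a half cadence, the second (mm. 9–16) with a perfect authentic cadence — a large antecedent–consequent pair, i.e. a double period.
Phrase 3 begins with different material from phrase 1, making it contrasting.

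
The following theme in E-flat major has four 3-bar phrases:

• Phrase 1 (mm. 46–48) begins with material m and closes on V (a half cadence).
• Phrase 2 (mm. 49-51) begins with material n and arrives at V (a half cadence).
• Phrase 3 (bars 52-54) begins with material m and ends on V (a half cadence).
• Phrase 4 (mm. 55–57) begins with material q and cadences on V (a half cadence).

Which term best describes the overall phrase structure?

phrase group

Phrase 4 ends with a half cadence, no stronger than phrase 2's half cadence, so the four phrases do not form a double period; nor do phrases 3–4 duplicate 1–2, so it is not a repeated period. With no phrase reaching a conclusive cadence, the passage is a phrase group.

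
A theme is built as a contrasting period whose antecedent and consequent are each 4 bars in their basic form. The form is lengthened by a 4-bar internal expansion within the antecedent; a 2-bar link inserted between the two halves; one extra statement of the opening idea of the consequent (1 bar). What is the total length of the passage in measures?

Basic contrasting period: 4 + 4 = 8 bars.
8 (basic form) + 4 (internal expansion) + 2 (link) + 1 (extra statement) = 15.

15 measures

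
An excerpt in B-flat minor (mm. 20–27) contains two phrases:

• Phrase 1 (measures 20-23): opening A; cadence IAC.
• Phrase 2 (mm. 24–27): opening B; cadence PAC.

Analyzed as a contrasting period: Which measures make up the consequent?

The antecedent is the phrase ending with the weaker cadence (imperfect authentic cadence, phrase 1) and the consequent the one ending more conclusively (perfect authentic cadence, phrase 2); the consequent is mm. 24-27.

measures 24–27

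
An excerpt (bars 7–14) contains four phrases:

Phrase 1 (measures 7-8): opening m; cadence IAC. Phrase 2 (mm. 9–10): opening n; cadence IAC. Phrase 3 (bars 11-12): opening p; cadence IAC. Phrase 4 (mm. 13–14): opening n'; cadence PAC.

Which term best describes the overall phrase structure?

contrasting double period

Four phrases in two halves: the first half (bars 7-10) ends with an imperfect authentic cadence, the second (mm. 11-14) with a perfect authentic cadence — a large antecedent–consequent pair, i.e. a double period.
Phrase 3 begins with different material from phrase 1, making it contrasting.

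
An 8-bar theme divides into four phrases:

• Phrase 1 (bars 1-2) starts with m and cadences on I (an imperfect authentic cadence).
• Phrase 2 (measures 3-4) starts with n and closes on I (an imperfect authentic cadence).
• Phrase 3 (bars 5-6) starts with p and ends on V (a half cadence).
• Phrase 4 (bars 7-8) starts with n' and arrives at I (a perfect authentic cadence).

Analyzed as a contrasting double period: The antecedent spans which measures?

In a double period the four phrases pair into a large antecedent (phrases 1–2, ending imperfect authentic cadence) and a large consequent (phrases 3–4, ending perfect authentic cadence). The antecedent spans mm. 1–4.

measures 1–4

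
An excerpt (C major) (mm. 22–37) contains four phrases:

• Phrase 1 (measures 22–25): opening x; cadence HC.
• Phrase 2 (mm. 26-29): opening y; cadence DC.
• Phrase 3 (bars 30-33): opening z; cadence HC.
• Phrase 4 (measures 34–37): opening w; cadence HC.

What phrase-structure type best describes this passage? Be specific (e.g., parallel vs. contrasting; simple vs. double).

phrase group

Phrase 4 ends with a half cadence, no stronger than phrase 2's deceptive cadence, so the four phrases do not form a double period; nor do phrases 3–4 duplicate 1–2, so it is not a repeated period. With no phrase reaching a conclusive cadence, the passage is a phrase group.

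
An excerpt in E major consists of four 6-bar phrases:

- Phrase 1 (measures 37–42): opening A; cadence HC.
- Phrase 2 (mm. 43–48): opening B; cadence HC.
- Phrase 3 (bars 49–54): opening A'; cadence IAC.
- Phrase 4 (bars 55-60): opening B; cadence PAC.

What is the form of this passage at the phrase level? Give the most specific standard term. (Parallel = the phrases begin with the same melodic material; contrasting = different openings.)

Four phrases in two halves: the first half (bars 37–48) ends with a half cadence, the second (mm. 49-60) with a perfect authentic cadence — a large antecedent–consequent pair, i.e. a double period.
Phrase 3 begins with the same material as phrase 1, making it parallel.

parallel double period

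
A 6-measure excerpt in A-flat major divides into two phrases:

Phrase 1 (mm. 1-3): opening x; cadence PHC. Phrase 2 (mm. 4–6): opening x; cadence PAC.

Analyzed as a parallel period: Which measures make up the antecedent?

The antecedent is the phrase ending with the weaker cadence (Phrygian half cadence, phrase 1) and the consequent the one ending more conclusively (perfect authentic cadence, phrase 2); the antecedent is measures 1-3.

measures 1–3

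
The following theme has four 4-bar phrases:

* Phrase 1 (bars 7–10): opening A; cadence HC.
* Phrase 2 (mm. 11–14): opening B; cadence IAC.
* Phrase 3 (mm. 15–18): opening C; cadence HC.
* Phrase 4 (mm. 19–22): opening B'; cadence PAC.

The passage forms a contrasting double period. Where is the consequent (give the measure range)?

measures 15–22

In a double period the four phrases pair into a large antecedent (phrases 1–2, ending imperfect authentic cadence) and a large consequent (phrases 3–4, ending perfect authentic cadence). The consequent spans mm. 15–22.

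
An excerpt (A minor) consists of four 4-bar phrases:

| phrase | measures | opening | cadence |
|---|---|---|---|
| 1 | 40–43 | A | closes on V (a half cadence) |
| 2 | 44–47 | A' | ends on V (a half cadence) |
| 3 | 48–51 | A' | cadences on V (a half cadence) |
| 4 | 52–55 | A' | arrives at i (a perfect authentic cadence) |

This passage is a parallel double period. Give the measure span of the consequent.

measures 48–55

In a double period the four phrases pair into a large antecedent (phrases 1–2, ending half cadence) and a large consequent (phrases 3–4, ending perfect authentic cadence). The consequent spans measures 48–55.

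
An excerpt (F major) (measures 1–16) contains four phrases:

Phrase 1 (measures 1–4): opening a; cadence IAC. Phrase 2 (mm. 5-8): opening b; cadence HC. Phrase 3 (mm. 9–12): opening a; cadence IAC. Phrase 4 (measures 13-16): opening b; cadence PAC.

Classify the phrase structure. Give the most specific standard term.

parallel double period

Four phrases in two halves: the first half (mm. 1–8) ends with a half cadence, the second (measures 9-16) with a perfect authentic cadence — a large antecedent–consequent pair, i.e. a double period.
Phrase 3 begins with the same material as phrase 1, making it parallel.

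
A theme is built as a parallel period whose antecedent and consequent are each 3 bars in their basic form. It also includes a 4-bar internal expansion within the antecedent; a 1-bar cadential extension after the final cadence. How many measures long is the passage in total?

11 measures

Basic parallel period: 3 + 3 = 6 bars.
6 (basic form) + 4 (internal expansion) + 1 (cadential extension) = 11.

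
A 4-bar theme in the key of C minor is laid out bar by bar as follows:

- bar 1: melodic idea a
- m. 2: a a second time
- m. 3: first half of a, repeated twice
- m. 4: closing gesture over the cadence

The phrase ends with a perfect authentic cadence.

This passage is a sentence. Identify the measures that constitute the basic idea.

The presentation of a sentence is the basic idea (bar 1) plus its repetition (bar 2); the basic idea is therefore bar 1.

measures 1–1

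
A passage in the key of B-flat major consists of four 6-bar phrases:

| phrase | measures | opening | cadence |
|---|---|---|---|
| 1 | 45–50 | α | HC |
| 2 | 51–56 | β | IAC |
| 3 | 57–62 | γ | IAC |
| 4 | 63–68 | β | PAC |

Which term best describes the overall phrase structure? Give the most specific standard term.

contrasting double period

Four phrases in two halves: the first half (mm. 45–56) ends with an imperfect authentic cadence, the second (mm. 57–68) with a perfect authentic cadence — a large antecedent–consequent pair, i.e. a double period.
Phrase 3 begins with different material from phrase 1, making it contrasting.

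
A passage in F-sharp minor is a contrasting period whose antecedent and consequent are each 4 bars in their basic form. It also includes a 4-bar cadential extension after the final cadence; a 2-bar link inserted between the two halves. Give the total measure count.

Basic contrasting period: 4 + 4 = 8 bars.
8 (basic form) + 4 (cadential extension) + 2 (link) = 14.

14 measures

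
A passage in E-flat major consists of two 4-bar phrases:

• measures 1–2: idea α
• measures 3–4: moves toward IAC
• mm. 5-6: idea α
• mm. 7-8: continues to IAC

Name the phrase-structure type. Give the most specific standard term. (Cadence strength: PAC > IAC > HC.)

Both phrases have the same opening (α) and the same cadence (imperfect authentic cadence): the second is a restatement, not a consequent, so this is a repeated phrase rather than a period.

repeated phrase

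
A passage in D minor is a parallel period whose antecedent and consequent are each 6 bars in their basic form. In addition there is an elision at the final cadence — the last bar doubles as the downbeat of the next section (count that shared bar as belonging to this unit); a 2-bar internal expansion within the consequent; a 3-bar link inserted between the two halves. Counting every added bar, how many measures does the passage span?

Basic parallel period: 6 + 6 = 12 bars.
12 (basic form) + 2 (internal expansion) + 3 (link) = 17.
The elision shares a bar with the next section but does not change this unit's count.

17 measures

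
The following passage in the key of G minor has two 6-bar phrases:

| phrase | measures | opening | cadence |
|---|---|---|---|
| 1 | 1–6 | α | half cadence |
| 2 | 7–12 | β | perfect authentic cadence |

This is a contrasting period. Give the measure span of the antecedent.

The phrase ending with the weaker cadence (half cadence) is the antecedent; the one ending more conclusively (perfect authentic cadence) is the consequent. The antecedent is measures 1–6.

measures 1–6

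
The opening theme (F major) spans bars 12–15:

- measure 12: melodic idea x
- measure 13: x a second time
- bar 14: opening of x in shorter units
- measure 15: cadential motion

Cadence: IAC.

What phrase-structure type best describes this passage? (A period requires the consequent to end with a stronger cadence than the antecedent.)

sentence

Basic idea (m. 12) + its repetition (m. 13) form the presentation; fragmentation and cadence (measures 14–15) form the continuation — the 4-bar whole is a sentence.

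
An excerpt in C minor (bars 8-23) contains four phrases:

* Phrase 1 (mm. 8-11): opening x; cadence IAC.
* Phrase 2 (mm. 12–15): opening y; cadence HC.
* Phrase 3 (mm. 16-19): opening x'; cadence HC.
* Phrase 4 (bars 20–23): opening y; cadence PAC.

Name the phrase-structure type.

parallel double period

Four phrases in two halves: the first half (measures 8–15) ends with a half cadence, the second (bars 16–23) with a perfect authentic cadence — a large antecedent–consequent pair, i.e. a double period.
Phrase 3 begins with the same material as phrase 1, making it parallel.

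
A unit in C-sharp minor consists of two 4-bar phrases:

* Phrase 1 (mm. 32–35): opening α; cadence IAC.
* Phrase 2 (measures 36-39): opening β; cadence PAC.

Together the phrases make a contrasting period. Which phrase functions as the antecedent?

The phrase ending with the weaker cadence (imperfect authentic cadence) is the antecedent; the one ending more conclusively (perfect authentic cadence) is the consequent. The antecedent is phrase 1.

phrase 1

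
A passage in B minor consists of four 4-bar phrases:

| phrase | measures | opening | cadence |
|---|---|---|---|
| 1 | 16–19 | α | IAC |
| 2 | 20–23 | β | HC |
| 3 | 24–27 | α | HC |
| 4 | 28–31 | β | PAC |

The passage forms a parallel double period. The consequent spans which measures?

In a double period the four phrases pair into a large antecedent (phrases 1–2, ending half cadence) and a large consequent (phrases 3–4, ending perfect authentic cadence). The consequent spans measures 24-31.

measures 24–31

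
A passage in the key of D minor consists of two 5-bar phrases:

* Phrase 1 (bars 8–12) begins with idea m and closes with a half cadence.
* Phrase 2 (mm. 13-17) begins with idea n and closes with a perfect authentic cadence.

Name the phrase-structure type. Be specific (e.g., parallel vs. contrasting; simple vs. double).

Phrase 1 ends with a half cadence (weaker) and phrase 2 with a perfect authentic cadence (stronger): antecedent + consequent = a period.
The two phrases open with different material (m / n), so the period is contrasting.

contrasting period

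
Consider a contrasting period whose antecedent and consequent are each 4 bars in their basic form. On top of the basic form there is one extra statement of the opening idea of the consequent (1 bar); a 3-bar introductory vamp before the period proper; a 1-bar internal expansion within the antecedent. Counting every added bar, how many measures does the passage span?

13 measures

Basic contrasting period: 4 + 4 = 8 bars.
8 (basic form) + 1 (extra statement) + 3 (introduction) + 1 (internal expansion) = 13.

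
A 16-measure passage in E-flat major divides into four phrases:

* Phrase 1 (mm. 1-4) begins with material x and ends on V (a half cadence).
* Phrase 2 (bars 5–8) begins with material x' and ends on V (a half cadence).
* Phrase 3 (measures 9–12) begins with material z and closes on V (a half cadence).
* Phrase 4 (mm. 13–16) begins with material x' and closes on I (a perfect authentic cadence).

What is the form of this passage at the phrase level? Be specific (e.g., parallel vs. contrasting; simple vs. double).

contrasting double period

Four phrases in two halves: the first half (mm. 1-8) ends with a half cadence, the second (bars 9–16) with a perfect authentic cadence — a large antecedent–consequent pair, i.e. a double period.
Phrase 3 begins with different material from phrase 1, making it contrasting.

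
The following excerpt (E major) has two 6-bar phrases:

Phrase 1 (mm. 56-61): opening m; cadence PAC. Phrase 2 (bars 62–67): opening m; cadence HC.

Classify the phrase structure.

phrase group

The second phrase closes with a half cadence, which is not stronger than the first phrase's perfect authentic cadence; without a weak→strong cadential pair there is no antecedent–consequent relationship, so this is a phrase group rather than a period.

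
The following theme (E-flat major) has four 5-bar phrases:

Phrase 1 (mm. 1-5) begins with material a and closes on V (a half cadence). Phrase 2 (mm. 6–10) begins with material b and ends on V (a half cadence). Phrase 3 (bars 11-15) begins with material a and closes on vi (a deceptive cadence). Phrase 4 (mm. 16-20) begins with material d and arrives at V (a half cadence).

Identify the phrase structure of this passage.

Phrase 4 ends with a half cadence, no stronger than phrase 2's half cadence, so the four phrases do not form a double period; nor do phrases 3–4 duplicate 1–2, so it is not a repeated period. With no phrase reaching a conclusive cadence, the passage is a phrase group.

phrase group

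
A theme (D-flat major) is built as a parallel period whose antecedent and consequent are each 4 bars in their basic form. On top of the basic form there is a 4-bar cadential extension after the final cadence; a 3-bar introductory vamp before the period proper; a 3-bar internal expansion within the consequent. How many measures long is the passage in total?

Basic parallel period: 4 + 4 = 8 bars.
8 (basic form) + 4 (cadential extension) + 3 (introduction) + 3 (internal expansion) = 18.

18 measures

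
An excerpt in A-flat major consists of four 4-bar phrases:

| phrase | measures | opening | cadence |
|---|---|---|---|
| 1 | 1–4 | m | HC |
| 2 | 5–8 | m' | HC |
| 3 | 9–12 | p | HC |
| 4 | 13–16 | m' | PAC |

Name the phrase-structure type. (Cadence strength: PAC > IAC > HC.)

Four phrases in two halves: the first half (measures 1–8) ends with a half cadence, the second (bars 9–16) with a perfect authentic cadence — a large antecedent–consequent pair, i.e. a double period.
Phrase 3 begins with different material from phrase 1, making it contrasting.

contrasting double period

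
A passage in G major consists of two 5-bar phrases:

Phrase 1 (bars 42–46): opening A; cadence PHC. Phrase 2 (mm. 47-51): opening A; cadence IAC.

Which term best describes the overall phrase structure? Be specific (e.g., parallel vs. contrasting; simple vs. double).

parallel period

Phrase 1 ends with a Phrygian half cadence (weaker) and phrase 2 with an imperfect authentic cadence (stronger): antecedent + consequent = a period.
The two phrases open with the same material (A / A), so the period is parallel.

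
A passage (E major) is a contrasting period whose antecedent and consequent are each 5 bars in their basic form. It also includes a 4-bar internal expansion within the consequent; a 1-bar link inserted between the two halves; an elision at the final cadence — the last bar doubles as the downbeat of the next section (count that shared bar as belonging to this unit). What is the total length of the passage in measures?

Basic contrasting period: 5 + 5 = 10 bars.
10 (basic form) + 4 (internal expansion) + 1 (link) = 15.
The elision shares a bar with the next section but does not change this unit's count.

15 measures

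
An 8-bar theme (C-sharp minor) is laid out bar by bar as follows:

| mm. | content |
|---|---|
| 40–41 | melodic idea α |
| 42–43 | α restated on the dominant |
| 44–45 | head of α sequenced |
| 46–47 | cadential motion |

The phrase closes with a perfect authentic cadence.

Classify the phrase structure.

Basic idea (mm. 40–41) + its repetition (measures 42–43) form the presentation; fragmentation and cadence (measures 44–47) form the continuation — the 8-bar whole is a sentence.

sentence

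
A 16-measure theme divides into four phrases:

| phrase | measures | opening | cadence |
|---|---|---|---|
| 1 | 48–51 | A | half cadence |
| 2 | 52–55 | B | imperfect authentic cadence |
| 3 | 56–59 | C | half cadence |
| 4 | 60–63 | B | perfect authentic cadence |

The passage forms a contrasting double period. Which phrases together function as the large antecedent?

phrases 1 and 2

In a double period the first pair of phrases (ending imperfect authentic cadence) is the large antecedent and the second pair (ending perfect authentic cadence) is the large consequent; the antecedent is phrases 1 and 2.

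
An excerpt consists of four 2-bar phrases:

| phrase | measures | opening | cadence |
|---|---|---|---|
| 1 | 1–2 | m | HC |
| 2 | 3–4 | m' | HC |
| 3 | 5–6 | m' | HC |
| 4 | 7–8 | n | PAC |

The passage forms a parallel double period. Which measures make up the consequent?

In a double period the four phrases pair into a large antecedent (phrases 1–2, ending half cadence) and a large consequent (phrases 3–4, ending perfect authentic cadence). The consequent spans bars 5–8.

measures 5–8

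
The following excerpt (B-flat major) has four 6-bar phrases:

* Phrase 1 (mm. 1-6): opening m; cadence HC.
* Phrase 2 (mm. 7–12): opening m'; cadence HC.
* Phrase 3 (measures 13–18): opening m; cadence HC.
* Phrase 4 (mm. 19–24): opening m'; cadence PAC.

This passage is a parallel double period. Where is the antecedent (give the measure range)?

In a double period the four phrases pair into a large antecedent (phrases 1–2, ending half cadence) and a large consequent (phrases 3–4, ending perfect authentic cadence). The antecedent spans mm. 1–12.

measures 1–12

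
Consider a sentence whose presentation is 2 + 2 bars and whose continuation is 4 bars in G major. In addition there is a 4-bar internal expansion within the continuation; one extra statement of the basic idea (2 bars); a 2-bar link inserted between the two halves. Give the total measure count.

16 measures

Basic sentence: 2 + 2 + 4 = 8 bars.
8 (basic form) + 4 (internal expansion) + 2 (extra statement) + 2 (link) = 16.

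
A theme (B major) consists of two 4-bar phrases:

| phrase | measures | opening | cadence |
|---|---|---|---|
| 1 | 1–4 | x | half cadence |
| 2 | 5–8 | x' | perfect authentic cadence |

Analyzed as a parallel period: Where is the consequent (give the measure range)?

measures 5–8

The antecedent is the phrase ending with the weaker cadence (half cadence, phrase 1) and the consequent the one ending more conclusively (perfect authentic cadence, phrase 2); the consequent is bars 5-8.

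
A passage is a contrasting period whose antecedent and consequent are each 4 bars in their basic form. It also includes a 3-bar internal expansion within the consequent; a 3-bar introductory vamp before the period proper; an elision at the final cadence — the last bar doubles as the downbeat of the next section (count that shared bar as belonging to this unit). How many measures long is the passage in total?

14 measures

Basic contrasting period: 4 + 4 = 8 bars.
8 (basic form) + 3 (internal expansion) + 3 (introduction) = 14.
The elision shares a bar with the next section but does not change this unit's count.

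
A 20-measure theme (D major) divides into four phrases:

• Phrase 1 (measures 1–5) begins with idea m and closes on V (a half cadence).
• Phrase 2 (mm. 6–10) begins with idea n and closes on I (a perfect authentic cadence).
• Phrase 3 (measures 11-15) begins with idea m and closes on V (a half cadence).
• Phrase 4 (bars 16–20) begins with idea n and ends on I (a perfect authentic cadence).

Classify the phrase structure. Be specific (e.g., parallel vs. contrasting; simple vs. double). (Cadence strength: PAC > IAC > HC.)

The cadence pattern HC–PAC–HC–PAC is weak–strong twice, and phrases 3–4 restate phrases 1–2: a period heard twice, not a double period (which would end weakly at phrase 2).

repeated period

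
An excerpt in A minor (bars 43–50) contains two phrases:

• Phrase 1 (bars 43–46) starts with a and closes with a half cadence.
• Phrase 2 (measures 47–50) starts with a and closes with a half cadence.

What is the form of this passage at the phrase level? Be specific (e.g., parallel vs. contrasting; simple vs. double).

repeated phrase

Both phrases have the same opening (a) and the same cadence (half cadence): the second is a restatement, not a consequent, so this is a repeated phrase rather than a period.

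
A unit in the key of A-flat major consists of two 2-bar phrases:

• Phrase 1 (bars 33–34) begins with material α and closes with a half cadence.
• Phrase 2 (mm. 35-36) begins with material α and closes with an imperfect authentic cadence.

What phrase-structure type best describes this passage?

parallel period

Phrase 1 ends with a half cadence (weaker) and phrase 2 with an imperfect authentic cadence (stronger): antecedent + consequent = a period.
The two phrases open with the same material (α / α), so the period is parallel.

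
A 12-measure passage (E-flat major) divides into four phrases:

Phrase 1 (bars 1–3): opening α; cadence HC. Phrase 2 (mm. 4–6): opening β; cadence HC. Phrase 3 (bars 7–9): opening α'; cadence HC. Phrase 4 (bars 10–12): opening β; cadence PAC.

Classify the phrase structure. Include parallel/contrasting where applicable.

Four phrases in two halves: the first half (mm. 1-6) ends with a half cadence, the second (measures 7-12) with a perfect authentic cadence — a large antecedent–consequent pair, i.e. a double period.
Phrase 3 begins with the same material as phrase 1, making it parallel.

parallel double period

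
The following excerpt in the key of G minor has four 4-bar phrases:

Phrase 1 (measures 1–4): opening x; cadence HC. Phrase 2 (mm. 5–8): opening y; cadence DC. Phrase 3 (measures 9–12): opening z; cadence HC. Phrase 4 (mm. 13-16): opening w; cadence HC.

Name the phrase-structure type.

Phrase 4 ends with a half cadence, no stronger than phrase 2's deceptive cadence, so the four phrases do not form a double period; nor do phrases 3–4 duplicate 1–2, so it is not a repeated period. With no phrase reaching a conclusive cadence, the passage is a phrase group.

phrase group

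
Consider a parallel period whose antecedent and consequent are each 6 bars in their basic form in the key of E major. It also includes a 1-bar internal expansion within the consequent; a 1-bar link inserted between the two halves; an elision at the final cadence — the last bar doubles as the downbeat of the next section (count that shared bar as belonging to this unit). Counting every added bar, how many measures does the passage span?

Basic parallel period: 6 + 6 = 12 bars.
12 (basic form) + 1 (internal expansion) + 1 (link) = 14.
The elision shares a bar with the next section but does not change this unit's count.

14 measures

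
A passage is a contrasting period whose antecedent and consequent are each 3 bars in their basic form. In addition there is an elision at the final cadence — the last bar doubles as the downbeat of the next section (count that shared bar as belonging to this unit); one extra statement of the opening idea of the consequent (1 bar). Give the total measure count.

Basic contrasting period: 3 + 3 = 6 bars.
6 (basic form) + 1 (extra statement) = 7.
The elision shares a bar with the next section but does not change this unit's count.

7 measures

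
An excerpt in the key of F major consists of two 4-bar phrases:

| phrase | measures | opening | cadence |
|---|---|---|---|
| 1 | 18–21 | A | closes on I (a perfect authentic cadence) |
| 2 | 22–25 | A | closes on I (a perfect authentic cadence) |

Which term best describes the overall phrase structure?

Both phrases have the same opening (A) and the same cadence (perfect authentic cadence): the second is a restatement, not a consequent, so this is a repeated phrase rather than a period.

repeated phrase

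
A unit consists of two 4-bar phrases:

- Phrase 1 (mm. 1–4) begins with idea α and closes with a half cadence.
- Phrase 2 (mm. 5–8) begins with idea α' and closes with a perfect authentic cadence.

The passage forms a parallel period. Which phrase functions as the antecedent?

phrase 1

The phrase ending with the weaker cadence (half cadence) is the antecedent; the one ending more conclusively (perfect authentic cadence) is the consequent. The antecedent is phrase 1.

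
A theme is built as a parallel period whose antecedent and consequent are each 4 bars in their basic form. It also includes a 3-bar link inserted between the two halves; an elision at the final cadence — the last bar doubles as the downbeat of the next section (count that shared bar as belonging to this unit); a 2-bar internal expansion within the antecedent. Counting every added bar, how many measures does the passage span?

13 measures

Basic parallel period: 4 + 4 = 8 bars.
8 (basic form) + 3 (link) + 2 (internal expansion) = 13.
The elision shares a bar with the next section but does not change this unit's count.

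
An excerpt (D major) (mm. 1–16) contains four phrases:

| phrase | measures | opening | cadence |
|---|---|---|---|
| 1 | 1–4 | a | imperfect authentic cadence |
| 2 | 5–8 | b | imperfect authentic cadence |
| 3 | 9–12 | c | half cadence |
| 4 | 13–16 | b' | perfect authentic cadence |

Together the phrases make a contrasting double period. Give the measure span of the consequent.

measures 9–16

In a double period the first pair of phrases (ending imperfect authentic cadence) is the large antecedent and the second pair (ending perfect authentic cadence) is the large consequent; the consequent is measures 9–16.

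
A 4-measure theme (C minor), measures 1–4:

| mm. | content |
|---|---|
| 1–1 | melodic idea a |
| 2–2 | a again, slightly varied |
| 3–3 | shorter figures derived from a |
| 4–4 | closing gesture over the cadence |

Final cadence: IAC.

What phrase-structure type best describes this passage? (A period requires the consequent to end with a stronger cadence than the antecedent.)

sentence

Basic idea (bar 1) + its repetition (measure 2) form the presentation; fragmentation and cadence (mm. 3-4) form the continuation — the 4-bar whole is a sentence.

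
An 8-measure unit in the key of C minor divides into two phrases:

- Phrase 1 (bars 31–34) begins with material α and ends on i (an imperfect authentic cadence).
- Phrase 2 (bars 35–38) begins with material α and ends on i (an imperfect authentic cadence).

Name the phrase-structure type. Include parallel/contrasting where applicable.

Both phrases have the same opening (α) and the same cadence (imperfect authentic cadence): the second is a restatement, not a consequent, so this is a repeated phrase rather than a period.

repeated phrase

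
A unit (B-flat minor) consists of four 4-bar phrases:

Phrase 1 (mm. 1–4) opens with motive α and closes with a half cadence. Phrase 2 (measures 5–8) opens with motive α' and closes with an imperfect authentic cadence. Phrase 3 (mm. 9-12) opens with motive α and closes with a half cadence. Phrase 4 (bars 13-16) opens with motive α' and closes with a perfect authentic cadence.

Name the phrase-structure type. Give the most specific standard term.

Four phrases in two halves: the first half (bars 1-8) ends with an imperfect authentic cadence, the second (mm. 9–16) with a perfect authentic cadence — a large antecedent–consequent pair, i.e. a double period.
Phrase 3 begins with the same material as phrase 1, making it parallel.

parallel double period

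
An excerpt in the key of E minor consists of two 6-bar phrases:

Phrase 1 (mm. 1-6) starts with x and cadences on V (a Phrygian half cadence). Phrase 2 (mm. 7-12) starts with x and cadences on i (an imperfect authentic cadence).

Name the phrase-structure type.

parallel period

Phrase 1 ends with a Phrygian half cadence (weaker) and phrase 2 with an imperfect authentic cadence (stronger): antecedent + consequent = a period.
The two phrases open with the same material (x / x), so the period is parallel.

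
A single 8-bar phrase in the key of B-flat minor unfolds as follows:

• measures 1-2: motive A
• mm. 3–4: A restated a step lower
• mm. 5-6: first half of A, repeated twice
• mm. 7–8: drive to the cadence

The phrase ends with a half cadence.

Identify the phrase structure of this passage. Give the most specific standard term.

Basic idea (bars 1–2) + its repetition (bars 3-4) form the presentation; fragmentation and cadence (mm. 5-8) form the continuation — the 8-bar whole is a sentence.

sentence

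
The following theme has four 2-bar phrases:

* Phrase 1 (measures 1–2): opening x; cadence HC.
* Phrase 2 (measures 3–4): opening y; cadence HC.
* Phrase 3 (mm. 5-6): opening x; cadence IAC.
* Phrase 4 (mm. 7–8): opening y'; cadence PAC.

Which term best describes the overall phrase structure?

parallel double period

Four phrases in two halves: the first half (mm. 1–4) ends with a half cadence, the second (mm. 5-8) with a perfect authentic cadence — a large antecedent–consequent pair, i.e. a double period.
Phrase 3 begins with the same material as phrase 1, making it parallel.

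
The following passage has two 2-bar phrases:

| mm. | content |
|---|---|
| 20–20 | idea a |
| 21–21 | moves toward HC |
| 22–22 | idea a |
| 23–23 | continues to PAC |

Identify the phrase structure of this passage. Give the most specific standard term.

Phrase 1 ends with a half cadence (weaker) and phrase 2 with a perfect authentic cadence (stronger): antecedent + consequent = a period.
The two phrases open with the same material (a / a), so the period is parallel.

parallel period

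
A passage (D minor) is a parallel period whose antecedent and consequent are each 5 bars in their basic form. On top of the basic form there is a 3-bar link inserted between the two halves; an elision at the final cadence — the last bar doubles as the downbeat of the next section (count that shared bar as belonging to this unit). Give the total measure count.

13 measures

Basic parallel period: 5 + 5 = 10 bars.
10 (basic form) + 3 (link) = 13.
The elision shares a bar with the next section but does not change this unit's count.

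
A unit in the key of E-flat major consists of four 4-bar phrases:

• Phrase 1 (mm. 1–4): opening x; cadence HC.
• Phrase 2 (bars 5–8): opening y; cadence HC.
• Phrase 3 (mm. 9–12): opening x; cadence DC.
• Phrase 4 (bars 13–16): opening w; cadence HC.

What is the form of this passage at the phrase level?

phrase group

Phrase 4 ends with a half cadence, no stronger than phrase 2's half cadence, so the four phrases do not form a double period; nor do phrases 3–4 duplicate 1–2, so it is not a repeated period. With no phrase reaching a conclusive cadence, the passage is a phrase group.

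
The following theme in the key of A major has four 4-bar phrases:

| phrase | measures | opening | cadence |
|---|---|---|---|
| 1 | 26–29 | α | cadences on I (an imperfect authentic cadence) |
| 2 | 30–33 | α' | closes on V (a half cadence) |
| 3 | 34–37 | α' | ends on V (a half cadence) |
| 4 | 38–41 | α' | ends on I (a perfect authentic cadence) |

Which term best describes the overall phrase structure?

parallel double period

Four phrases in two halves: the first half (bars 26-33) ends with a half cadence, the second (bars 34–41) with a perfect authentic cadence — a large antecedent–consequent pair, i.e. a double period.
Phrase 3 begins with the same material as phrase 1, making it parallel.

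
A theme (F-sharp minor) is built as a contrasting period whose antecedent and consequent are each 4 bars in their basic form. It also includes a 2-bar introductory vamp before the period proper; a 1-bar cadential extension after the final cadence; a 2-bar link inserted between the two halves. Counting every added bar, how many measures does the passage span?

13 measures

Basic contrasting period: 4 + 4 = 8 bars.
8 (basic form) + 2 (introduction) + 1 (cadential extension) + 2 (link) = 13.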